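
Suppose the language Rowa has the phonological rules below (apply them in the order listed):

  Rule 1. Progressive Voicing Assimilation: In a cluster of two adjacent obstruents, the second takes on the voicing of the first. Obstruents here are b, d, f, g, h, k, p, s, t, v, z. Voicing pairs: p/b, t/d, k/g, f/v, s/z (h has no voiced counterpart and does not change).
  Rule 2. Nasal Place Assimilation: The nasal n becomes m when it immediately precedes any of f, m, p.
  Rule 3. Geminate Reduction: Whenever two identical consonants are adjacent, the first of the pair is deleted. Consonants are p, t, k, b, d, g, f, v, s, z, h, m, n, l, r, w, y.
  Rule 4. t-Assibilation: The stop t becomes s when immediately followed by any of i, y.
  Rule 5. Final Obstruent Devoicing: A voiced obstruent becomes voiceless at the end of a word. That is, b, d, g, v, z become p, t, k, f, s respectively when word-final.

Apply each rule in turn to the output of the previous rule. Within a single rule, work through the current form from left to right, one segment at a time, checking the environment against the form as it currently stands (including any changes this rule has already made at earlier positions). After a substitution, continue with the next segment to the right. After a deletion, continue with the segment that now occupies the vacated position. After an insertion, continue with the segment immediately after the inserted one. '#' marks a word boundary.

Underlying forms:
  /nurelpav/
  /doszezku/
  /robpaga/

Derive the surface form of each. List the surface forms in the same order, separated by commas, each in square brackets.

/nurelpav/:
  Rule 1 Progressive Voicing Assimilation: no change — [nurelpav]
  Rule 2 Nasal Place Assimilation: no change — [nurelpav]
  Rule 3 Geminate Reduction: no change — [nurelpav]
  Rule 4 t-Assibilation: no change — [nurelpav]
  Rule 5 Final Obstruent Devoicing: [nurelpav] → [nurelpaf]
/doszezku/:
  Rule 1 Progressive Voicing Assimilation: [doszezku] → [dossezgu]
  Rule 2 Nasal Place Assimilation: no change — [dossezgu]
  Rule 3 Geminate Reduction: [dossezgu] → [dosezgu]
  Rule 4 t-Assibilation: no change — [dosezgu]
  Rule 5 Final Obstruent Devoicing: no change — [dosezgu]
/robpaga/:
  Rule 1 Progressive Voicing Assimilation: [robpaga] → [robbaga]
  Rule 2 Nasal Place Assimilation: no change — [robbaga]
  Rule 3 Geminate Reduction: [robbaga] → [robaga]
  Rule 4 t-Assibilation: no change — [robaga]
  Rule 5 Final Obstruent Devoicing: no change — [robaga]

[nurelpaf], [dosezgu], [robaga]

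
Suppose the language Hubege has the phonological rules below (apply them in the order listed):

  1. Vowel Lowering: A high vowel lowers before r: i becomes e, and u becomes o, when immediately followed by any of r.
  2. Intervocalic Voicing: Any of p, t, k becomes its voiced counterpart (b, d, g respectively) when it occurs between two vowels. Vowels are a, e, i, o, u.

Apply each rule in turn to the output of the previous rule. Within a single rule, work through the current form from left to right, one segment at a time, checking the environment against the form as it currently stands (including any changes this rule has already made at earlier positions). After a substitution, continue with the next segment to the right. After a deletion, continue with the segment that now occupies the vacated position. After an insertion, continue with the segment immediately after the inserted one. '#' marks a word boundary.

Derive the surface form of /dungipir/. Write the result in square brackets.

1 Vowel Lowering: [dungipir] → [dungiper]
2 Intervocalic Voicing: [dungiper] → [dungiber]

[dungiber]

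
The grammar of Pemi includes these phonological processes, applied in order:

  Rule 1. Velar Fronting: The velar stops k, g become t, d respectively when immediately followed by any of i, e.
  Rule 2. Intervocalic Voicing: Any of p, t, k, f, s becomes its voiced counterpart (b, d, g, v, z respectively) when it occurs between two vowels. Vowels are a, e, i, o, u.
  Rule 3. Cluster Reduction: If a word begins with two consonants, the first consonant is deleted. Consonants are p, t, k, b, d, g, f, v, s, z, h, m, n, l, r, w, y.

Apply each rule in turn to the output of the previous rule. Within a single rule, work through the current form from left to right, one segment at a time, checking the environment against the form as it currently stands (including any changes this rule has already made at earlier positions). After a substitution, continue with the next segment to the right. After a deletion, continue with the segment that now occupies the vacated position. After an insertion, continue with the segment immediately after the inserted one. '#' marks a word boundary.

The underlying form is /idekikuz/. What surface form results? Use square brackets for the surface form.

Rule 1 Velar Fronting: [idekikuz] → [idetikuz]
Rule 2 Intervocalic Voicing: [idetikuz] → [idediguz]
Rule 3 Cluster Reduction: no change — [idediguz]

[idediguz]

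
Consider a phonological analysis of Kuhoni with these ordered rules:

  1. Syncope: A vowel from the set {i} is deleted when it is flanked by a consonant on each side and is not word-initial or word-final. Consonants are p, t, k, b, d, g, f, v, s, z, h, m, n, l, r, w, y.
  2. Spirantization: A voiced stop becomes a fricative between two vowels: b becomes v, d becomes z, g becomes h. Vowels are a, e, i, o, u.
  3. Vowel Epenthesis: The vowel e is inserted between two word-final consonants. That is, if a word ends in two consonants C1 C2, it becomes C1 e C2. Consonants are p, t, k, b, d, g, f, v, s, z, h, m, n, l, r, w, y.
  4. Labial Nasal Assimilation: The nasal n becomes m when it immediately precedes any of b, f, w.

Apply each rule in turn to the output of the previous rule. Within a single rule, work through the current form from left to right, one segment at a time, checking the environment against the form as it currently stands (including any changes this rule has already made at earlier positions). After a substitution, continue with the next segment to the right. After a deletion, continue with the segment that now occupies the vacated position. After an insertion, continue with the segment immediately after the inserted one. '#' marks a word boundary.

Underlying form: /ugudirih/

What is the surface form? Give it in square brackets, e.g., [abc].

[uhudreh]

1 Syncope: [ugudirih] → [ugudrh]
2 Spirantization: [ugudrh] → [uhudrh]
3 Vowel Epenthesis: [uhudrh] → [uhudreh]
4 Labial Nasal Assimilation: no change — [uhudreh]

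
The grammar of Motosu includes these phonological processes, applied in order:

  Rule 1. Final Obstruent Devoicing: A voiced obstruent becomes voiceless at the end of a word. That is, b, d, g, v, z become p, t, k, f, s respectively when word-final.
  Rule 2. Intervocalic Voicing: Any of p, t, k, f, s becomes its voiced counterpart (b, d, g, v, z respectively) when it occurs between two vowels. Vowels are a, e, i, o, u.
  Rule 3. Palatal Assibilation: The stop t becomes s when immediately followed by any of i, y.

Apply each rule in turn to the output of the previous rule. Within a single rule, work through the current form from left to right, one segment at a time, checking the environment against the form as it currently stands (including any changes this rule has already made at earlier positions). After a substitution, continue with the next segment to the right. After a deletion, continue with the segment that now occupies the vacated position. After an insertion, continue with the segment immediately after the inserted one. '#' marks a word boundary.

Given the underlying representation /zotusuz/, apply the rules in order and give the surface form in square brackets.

Rule 1 Final Obstruent Devoicing: [zotusuz] → [zotusus]
Rule 2 Intervocalic Voicing: [zotusus] → [zoduzus]
Rule 3 Palatal Assibilation: no change — [zoduzus]

[zoduzus]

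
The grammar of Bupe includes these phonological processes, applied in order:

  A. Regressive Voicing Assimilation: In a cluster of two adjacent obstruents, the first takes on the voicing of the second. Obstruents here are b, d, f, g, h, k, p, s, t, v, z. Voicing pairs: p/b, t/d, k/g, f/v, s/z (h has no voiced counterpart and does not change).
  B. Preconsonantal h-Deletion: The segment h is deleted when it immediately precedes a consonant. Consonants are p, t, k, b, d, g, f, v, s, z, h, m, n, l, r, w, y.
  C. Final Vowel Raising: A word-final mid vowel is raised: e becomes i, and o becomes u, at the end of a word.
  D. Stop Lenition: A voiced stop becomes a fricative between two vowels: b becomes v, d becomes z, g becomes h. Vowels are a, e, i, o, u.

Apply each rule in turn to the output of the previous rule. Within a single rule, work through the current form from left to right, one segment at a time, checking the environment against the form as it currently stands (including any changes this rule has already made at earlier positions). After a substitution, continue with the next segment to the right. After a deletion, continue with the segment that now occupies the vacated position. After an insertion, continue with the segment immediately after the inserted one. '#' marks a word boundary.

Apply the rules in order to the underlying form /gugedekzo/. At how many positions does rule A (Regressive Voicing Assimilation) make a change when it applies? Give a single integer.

A Regressive Voicing Assimilation: [gugedekzo] → [gugedegzo]
B Preconsonantal h-Deletion: no change — [gugedegzo]
C Final Vowel Raising: [gugedegzo] → [gugedegzu]
D Stop Lenition: [gugedegzu] → [guhezegzu]
Rule A changed 1 position(s).

1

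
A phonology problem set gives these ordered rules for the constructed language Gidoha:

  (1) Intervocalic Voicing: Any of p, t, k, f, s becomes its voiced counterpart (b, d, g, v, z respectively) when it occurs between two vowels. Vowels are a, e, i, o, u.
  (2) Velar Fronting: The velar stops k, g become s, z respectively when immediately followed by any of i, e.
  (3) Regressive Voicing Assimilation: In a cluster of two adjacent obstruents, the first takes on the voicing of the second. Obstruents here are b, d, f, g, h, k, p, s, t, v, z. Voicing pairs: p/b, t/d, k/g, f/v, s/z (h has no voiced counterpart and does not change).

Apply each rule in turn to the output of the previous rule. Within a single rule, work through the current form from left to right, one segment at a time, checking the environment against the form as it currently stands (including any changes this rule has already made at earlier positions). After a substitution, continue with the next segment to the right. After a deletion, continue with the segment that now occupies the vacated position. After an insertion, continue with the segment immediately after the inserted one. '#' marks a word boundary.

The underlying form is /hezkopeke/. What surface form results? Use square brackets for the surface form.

[heskobeze]

(1) Intervocalic Voicing: [hezkopeke] → [hezkobege]
(2) Velar Fronting: [hezkobege] → [hezkobeze]
(3) Regressive Voicing Assimilation: [hezkobeze] → [heskobeze]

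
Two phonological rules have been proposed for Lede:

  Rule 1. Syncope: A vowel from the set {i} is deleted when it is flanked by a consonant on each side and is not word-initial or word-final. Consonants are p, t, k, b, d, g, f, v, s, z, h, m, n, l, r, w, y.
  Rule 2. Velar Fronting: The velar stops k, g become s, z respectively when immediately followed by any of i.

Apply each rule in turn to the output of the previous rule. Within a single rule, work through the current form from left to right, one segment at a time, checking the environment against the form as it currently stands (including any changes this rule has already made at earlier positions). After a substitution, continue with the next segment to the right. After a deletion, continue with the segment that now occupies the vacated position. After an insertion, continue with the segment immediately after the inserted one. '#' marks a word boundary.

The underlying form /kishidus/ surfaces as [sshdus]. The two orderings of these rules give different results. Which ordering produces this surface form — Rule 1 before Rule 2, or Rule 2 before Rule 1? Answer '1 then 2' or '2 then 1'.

Order 1 then 2:
  1 Syncope: [kishidus] → [kshdus]
  2 Velar Fronting: no change — [kshdus]
  result: [kshdus]
Order 2 then 1:
  2 Velar Fronting: [kishidus] → [sishidus]
  1 Syncope: [sishidus] → [sshdus]
  result: [sshdus]

2 then 1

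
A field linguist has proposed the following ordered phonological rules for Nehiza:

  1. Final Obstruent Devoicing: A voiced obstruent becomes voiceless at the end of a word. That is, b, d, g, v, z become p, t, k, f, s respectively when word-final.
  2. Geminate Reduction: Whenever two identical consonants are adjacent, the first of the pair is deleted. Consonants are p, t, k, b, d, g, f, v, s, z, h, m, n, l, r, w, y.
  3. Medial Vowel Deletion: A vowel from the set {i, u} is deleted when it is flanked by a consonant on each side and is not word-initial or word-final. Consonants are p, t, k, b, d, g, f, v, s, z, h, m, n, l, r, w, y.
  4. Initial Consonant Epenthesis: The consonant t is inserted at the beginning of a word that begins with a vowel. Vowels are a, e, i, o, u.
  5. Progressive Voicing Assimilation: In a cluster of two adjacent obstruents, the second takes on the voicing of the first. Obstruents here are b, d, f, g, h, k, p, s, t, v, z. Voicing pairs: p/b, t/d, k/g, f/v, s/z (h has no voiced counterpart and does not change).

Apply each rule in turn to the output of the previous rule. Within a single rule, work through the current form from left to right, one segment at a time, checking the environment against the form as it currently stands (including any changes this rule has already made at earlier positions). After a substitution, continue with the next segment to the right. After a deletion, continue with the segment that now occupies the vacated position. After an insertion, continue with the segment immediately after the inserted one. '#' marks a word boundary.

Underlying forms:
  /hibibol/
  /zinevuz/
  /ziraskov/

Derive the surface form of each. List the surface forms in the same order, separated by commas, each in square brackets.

[hppol], [znevz], [zraskof]

/hibibol/:
  1 Final Obstruent Devoicing: no change — [hibibol]
  2 Geminate Reduction: no change — [hibibol]
  3 Medial Vowel Deletion: [hibibol] → [hbbol]
  4 Initial Consonant Epenthesis: no change — [hbbol]
  5 Progressive Voicing Assimilation: [hbbol] → [hppol]
/zinevuz/:
  1 Final Obstruent Devoicing: [zinevuz] → [zinevus]
  2 Geminate Reduction: no change — [zinevus]
  3 Medial Vowel Deletion: [zinevus] → [znevs]
  4 Initial Consonant Epenthesis: no change — [znevs]
  5 Progressive Voicing Assimilation: [znevs] → [znevz]
/ziraskov/:
  1 Final Obstruent Devoicing: [ziraskov] → [ziraskof]
  2 Geminate Reduction: no change — [ziraskof]
  3 Medial Vowel Deletion: [ziraskof] → [zraskof]
  4 Initial Consonant Epenthesis: no change — [zraskof]
  5 Progressive Voicing Assimilation: no change — [zraskof]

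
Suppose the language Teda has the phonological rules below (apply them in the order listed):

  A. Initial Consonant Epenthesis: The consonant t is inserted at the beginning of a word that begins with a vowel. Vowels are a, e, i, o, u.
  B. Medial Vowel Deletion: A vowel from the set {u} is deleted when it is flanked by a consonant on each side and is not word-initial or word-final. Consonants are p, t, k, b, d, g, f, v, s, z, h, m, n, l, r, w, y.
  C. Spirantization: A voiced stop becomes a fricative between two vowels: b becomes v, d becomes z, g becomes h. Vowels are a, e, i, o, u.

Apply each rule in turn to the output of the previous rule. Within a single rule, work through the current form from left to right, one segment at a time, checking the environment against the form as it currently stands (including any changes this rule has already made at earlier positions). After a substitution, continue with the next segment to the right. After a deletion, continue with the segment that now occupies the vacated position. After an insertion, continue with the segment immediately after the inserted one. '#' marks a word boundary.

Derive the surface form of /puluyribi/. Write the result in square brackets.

A Initial Consonant Epenthesis: no change — [puluyribi]
B Medial Vowel Deletion: [puluyribi] → [plyribi]
C Spirantization: [plyribi] → [plyrivi]

[plyrivi]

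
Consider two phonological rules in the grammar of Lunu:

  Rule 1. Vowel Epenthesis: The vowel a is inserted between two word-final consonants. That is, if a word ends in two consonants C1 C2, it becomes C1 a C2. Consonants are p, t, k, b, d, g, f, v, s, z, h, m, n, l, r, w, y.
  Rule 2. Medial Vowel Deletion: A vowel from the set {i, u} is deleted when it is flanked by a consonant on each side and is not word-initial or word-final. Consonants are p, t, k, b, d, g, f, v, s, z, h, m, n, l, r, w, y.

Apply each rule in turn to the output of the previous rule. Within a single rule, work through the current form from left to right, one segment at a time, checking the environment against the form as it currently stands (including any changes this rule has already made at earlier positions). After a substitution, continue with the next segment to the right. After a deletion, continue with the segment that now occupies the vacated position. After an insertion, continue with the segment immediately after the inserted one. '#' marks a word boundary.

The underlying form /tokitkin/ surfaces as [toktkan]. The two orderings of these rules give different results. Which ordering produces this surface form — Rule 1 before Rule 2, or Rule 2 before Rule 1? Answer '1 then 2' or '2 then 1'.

2 then 1

Order 1 then 2:
  1 Vowel Epenthesis: no change — [tokitkin]
  2 Medial Vowel Deletion: [tokitkin] → [toktkn]
  result: [toktkn]
Order 2 then 1:
  2 Medial Vowel Deletion: [tokitkin] → [toktkn]
  1 Vowel Epenthesis: [toktkn] → [toktkan]
  result: [toktkan]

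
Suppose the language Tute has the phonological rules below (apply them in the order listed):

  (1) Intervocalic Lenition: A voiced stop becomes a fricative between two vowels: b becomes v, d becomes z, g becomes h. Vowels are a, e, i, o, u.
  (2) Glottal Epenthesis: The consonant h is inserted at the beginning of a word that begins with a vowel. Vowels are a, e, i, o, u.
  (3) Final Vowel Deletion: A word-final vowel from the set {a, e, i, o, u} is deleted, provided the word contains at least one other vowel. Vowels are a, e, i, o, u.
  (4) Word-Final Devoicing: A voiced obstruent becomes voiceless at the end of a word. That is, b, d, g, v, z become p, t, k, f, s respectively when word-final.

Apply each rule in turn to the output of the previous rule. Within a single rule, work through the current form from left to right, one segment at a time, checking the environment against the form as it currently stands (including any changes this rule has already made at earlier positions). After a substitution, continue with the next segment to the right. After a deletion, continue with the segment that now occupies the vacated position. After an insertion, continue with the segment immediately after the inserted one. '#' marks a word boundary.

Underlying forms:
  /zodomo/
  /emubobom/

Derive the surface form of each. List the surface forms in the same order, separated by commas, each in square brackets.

/zodomo/:
  (1) Intervocalic Lenition: [zodomo] → [zozomo]
  (2) Glottal Epenthesis: no change — [zozomo]
  (3) Final Vowel Deletion: [zozomo] → [zozom]
  (4) Word-Final Devoicing: no change — [zozom]
/emubobom/:
  (1) Intervocalic Lenition: [emubobom] → [emuvovom]
  (2) Glottal Epenthesis: [emuvovom] → [hemuvovom]
  (3) Final Vowel Deletion: no change — [hemuvovom]
  (4) Word-Final Devoicing: no change — [hemuvovom]

[zozom], [hemuvovom]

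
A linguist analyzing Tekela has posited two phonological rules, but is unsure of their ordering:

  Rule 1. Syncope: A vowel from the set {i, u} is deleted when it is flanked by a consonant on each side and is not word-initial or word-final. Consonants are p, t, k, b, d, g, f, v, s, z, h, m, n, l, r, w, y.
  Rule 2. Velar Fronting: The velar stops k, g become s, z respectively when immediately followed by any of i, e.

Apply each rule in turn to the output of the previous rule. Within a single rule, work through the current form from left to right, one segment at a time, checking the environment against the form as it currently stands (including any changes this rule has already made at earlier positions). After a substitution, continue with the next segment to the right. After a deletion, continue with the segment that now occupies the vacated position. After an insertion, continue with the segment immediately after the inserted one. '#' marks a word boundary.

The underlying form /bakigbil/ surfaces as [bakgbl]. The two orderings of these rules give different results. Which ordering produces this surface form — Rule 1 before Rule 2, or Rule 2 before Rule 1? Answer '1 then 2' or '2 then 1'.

1 then 2

Order 1 then 2:
  1 Syncope: [bakigbil] → [bakgbl]
  2 Velar Fronting: no change — [bakgbl]
  result: [bakgbl]
Order 2 then 1:
  2 Velar Fronting: [bakigbil] → [basigbil]
  1 Syncope: [basigbil] → [basgbl]
  result: [basgbl]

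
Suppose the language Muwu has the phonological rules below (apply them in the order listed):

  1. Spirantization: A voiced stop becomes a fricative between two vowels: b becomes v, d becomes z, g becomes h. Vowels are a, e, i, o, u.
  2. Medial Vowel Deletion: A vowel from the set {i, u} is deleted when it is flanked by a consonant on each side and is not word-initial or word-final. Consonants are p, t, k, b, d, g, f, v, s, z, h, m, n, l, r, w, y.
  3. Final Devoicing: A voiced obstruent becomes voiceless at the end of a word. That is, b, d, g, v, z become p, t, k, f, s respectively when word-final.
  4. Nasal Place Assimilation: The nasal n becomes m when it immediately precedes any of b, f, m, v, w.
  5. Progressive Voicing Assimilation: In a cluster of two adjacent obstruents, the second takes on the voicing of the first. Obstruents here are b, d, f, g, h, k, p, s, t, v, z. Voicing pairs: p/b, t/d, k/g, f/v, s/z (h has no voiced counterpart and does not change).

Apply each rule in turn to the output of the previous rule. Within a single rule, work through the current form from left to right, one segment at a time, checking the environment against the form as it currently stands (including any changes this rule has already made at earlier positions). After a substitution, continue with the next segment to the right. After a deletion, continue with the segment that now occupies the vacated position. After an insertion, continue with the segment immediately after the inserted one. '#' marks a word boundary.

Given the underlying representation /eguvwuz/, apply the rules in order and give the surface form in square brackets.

[ehfws]

1 Spirantization: [eguvwuz] → [ehuvwuz]
2 Medial Vowel Deletion: [ehuvwuz] → [ehvwz]
3 Final Devoicing: [ehvwz] → [ehvws]
4 Nasal Place Assimilation: no change — [ehvws]
5 Progressive Voicing Assimilation: [ehvws] → [ehfws]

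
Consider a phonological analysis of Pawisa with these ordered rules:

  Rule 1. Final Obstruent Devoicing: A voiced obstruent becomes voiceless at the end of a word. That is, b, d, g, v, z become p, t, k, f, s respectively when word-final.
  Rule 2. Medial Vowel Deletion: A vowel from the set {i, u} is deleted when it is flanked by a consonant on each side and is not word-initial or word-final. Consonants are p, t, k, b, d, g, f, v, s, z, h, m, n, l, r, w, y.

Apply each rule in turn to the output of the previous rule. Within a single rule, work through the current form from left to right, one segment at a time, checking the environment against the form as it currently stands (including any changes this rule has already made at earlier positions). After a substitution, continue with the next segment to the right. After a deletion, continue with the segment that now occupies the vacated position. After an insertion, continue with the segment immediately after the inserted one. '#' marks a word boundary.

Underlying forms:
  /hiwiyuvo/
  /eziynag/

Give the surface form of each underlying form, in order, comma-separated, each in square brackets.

/hiwiyuvo/:
  Rule 1 Final Obstruent Devoicing: no change — [hiwiyuvo]
  Rule 2 Medial Vowel Deletion: [hiwiyuvo] → [hwyvo]
/eziynag/:
  Rule 1 Final Obstruent Devoicing: [eziynag] → [eziynak]
  Rule 2 Medial Vowel Deletion: [eziynak] → [ezynak]

[hwyvo], [ezynak]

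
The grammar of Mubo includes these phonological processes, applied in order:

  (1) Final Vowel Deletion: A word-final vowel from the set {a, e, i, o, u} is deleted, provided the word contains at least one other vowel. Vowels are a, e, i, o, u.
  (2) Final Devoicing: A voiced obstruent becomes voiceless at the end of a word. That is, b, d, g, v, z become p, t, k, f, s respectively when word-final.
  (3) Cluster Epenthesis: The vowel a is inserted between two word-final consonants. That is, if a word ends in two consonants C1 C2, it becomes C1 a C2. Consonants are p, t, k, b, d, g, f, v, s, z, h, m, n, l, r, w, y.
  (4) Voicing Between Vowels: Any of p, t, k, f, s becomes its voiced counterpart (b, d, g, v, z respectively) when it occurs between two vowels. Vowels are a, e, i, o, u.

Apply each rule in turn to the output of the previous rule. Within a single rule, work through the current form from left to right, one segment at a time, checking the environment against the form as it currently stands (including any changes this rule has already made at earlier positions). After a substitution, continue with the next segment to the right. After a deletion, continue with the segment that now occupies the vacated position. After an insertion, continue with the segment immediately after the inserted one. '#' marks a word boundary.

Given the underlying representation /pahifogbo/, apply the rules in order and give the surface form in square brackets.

(1) Final Vowel Deletion: [pahifogbo] → [pahifogb]
(2) Final Devoicing: [pahifogb] → [pahifogp]
(3) Cluster Epenthesis: [pahifogp] → [pahifogap]
(4) Voicing Between Vowels: [pahifogap] → [pahivogap]

[pahivogap]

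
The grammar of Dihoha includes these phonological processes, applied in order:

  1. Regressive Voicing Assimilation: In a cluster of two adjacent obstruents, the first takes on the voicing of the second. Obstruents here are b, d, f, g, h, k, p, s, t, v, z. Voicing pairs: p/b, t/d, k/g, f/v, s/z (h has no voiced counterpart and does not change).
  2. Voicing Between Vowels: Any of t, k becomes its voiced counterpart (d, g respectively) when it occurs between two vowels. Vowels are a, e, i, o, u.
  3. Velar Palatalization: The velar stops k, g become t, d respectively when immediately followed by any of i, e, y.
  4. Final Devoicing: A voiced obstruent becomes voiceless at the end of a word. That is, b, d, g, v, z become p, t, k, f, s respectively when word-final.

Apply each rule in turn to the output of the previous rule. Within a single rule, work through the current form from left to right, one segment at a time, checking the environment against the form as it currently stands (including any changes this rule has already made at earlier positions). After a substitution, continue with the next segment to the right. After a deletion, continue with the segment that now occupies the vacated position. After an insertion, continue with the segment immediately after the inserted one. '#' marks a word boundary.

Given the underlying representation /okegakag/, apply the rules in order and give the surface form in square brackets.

[odegagak]

1 Regressive Voicing Assimilation: no change — [okegakag]
2 Voicing Between Vowels: [okegakag] → [ogegagag]
3 Velar Palatalization: [ogegagag] → [odegagag]
4 Final Devoicing: [odegagag] → [odegagak]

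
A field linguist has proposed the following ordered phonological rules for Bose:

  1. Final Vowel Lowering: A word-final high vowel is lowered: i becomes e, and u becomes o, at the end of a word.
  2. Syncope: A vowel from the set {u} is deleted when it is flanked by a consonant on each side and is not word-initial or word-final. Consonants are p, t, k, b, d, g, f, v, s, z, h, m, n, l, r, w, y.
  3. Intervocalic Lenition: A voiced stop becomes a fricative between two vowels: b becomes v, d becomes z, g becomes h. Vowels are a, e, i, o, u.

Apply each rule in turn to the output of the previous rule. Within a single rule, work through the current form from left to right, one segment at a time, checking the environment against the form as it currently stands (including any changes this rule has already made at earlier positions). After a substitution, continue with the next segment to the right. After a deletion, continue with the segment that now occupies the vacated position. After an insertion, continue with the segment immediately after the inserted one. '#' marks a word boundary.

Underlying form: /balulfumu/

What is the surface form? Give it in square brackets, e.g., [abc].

1 Final Vowel Lowering: [balulfumu] → [balulfumo]
2 Syncope: [balulfumo] → [ballfmo]
3 Intervocalic Lenition: no change — [ballfmo]

[ballfmo]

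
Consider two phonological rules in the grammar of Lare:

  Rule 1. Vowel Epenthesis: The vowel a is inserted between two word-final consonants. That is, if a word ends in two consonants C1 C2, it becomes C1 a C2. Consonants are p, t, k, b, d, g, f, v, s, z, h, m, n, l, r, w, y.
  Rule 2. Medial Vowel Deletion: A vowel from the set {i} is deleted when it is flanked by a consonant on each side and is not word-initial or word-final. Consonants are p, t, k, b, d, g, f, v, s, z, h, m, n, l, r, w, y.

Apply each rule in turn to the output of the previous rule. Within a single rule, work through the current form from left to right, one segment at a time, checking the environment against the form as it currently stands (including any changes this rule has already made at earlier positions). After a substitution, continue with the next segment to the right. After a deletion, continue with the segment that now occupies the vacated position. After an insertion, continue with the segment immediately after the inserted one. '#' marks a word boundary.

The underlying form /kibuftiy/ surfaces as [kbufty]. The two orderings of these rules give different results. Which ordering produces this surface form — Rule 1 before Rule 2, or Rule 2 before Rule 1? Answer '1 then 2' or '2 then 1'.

1 then 2

Order 1 then 2:
  1 Vowel Epenthesis: no change — [kibuftiy]
  2 Medial Vowel Deletion: [kibuftiy] → [kbufty]
  result: [kbufty]
Order 2 then 1:
  2 Medial Vowel Deletion: [kibuftiy] → [kbufty]
  1 Vowel Epenthesis: [kbufty] → [kbuftay]
  result: [kbuftay]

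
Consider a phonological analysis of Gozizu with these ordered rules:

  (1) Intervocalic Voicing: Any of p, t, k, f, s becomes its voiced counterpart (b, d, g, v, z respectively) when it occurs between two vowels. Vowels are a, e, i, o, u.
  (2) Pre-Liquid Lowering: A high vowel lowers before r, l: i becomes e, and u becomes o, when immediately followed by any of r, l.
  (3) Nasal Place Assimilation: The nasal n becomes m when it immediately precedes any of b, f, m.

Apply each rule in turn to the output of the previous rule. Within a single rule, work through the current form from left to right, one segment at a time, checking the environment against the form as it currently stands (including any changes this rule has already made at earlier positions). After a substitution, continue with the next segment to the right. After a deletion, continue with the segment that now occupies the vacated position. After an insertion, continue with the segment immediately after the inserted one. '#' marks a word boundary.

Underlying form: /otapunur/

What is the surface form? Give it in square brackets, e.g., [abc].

[odabunor]

(1) Intervocalic Voicing: [otapunur] → [odabunur]
(2) Pre-Liquid Lowering: [odabunur] → [odabunor]
(3) Nasal Place Assimilation: no change — [odabunor]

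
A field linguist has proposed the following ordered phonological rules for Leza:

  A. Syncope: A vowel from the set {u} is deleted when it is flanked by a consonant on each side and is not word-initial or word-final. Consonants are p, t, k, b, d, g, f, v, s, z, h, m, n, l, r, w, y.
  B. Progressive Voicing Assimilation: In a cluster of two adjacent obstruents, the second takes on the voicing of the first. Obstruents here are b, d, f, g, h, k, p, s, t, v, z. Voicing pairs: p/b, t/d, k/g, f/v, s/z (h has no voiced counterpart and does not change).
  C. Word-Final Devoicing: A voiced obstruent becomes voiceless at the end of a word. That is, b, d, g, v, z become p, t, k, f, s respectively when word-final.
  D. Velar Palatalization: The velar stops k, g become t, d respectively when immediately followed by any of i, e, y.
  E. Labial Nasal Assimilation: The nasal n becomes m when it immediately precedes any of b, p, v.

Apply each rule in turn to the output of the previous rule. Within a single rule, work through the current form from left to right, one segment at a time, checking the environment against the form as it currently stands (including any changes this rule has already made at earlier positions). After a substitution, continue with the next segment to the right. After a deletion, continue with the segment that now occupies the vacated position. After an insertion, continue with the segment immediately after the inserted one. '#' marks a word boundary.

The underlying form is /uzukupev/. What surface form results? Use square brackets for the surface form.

A Syncope: [uzukupev] → [uzkpev]
B Progressive Voicing Assimilation: [uzkpev] → [uzgbev]
C Word-Final Devoicing: [uzgbev] → [uzgbef]
D Velar Palatalization: no change — [uzgbef]
E Labial Nasal Assimilation: no change — [uzgbef]

[uzgbef]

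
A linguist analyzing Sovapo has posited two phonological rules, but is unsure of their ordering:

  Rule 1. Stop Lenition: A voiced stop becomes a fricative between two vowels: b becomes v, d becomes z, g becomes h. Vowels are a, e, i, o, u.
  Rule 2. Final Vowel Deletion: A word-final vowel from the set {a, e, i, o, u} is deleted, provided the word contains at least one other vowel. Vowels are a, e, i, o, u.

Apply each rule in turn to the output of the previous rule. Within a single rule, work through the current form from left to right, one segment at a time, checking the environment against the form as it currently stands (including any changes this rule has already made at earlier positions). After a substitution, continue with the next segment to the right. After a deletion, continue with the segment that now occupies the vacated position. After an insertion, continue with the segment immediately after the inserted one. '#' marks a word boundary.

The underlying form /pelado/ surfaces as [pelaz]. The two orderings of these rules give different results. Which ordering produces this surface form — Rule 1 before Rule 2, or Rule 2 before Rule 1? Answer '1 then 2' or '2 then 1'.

1 then 2

Order 1 then 2:
  1 Stop Lenition: [pelado] → [pelazo]
  2 Final Vowel Deletion: [pelazo] → [pelaz]
  result: [pelaz]
Order 2 then 1:
  2 Final Vowel Deletion: [pelado] → [pelad]
  1 Stop Lenition: no change — [pelad]
  result: [pelad]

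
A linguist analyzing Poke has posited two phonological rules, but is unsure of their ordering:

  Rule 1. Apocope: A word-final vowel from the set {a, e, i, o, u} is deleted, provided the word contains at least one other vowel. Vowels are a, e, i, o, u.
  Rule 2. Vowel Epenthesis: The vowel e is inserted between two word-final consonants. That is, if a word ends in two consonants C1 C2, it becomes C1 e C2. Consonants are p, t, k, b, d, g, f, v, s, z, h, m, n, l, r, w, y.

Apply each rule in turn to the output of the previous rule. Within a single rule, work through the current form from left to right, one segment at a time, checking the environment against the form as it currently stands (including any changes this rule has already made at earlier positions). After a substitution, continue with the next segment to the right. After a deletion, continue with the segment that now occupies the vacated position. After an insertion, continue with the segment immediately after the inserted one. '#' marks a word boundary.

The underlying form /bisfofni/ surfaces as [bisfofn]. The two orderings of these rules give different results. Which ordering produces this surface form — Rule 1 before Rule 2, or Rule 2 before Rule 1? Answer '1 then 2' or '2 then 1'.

Order 1 then 2:
  1 Apocope: [bisfofni] → [bisfofn]
  2 Vowel Epenthesis: [bisfofn] → [bisfofen]
  result: [bisfofen]
Order 2 then 1:
  2 Vowel Epenthesis: no change — [bisfofni]
  1 Apocope: [bisfofni] → [bisfofn]
  result: [bisfofn]

2 then 1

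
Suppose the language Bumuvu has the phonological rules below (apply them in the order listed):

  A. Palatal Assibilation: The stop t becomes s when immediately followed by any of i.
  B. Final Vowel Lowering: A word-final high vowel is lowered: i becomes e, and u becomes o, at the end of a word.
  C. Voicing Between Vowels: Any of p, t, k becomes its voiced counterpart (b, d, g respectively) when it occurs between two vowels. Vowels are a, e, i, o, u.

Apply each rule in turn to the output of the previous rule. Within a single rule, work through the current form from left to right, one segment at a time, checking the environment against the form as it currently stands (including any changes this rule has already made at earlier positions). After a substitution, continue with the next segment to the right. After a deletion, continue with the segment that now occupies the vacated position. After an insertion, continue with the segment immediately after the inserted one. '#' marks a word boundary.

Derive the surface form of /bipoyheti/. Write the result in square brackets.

[biboyhese]

A Palatal Assibilation: [bipoyheti] → [bipoyhesi]
B Final Vowel Lowering: [bipoyhesi] → [bipoyhese]
C Voicing Between Vowels: [bipoyhese] → [biboyhese]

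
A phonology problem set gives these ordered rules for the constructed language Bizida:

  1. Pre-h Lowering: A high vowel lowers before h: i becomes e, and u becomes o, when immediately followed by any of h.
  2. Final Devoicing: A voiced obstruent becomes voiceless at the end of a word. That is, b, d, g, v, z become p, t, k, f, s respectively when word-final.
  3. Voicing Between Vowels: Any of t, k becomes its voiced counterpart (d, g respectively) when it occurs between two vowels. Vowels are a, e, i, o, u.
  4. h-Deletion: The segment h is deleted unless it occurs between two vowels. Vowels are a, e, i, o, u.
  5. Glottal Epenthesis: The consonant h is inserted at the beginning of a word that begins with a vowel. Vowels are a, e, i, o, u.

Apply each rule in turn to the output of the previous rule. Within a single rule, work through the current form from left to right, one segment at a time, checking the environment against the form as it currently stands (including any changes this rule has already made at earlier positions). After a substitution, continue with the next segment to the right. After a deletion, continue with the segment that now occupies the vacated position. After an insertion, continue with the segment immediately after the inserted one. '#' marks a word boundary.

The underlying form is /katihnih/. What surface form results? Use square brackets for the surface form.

1 Pre-h Lowering: [katihnih] → [katehneh]
2 Final Devoicing: no change — [katehneh]
3 Voicing Between Vowels: [katehneh] → [kadehneh]
4 h-Deletion: [kadehneh] → [kadene]
5 Glottal Epenthesis: no change — [kadene]

[kadene]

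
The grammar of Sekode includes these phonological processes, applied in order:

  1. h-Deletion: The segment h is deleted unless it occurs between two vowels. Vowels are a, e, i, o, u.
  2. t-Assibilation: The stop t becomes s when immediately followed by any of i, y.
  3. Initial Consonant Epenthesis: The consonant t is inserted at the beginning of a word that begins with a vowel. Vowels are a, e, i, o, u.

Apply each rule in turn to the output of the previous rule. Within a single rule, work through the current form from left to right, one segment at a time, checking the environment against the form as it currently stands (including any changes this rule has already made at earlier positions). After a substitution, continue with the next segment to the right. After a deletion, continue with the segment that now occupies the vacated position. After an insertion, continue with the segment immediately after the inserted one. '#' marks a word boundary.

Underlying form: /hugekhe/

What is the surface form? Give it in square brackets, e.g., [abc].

[tugeke]

1 h-Deletion: [hugekhe] → [ugeke]
2 t-Assibilation: no change — [ugeke]
3 Initial Consonant Epenthesis: [ugeke] → [tugeke]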